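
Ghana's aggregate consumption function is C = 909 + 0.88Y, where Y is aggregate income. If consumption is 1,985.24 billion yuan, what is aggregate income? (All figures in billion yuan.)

Y = 1223

909 + 0.88Y = 1985.24
0.88Y = 1076.24, so Y = 1076.24/0.88 = 1223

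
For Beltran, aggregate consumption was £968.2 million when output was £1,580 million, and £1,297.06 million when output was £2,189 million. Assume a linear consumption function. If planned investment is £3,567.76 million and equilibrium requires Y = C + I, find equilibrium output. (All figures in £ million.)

Y = 8006

MPC = (1297.06 − 968.2)/(2189 − 1580) = 328.86/609 = 0.54
a = 968.2 − 0.54(1580) = 115
Equilibrium: Y = 115 + 0.54Y + 3567.76
0.46Y = 3682.76, so Y = 3682.76/0.46 = 8006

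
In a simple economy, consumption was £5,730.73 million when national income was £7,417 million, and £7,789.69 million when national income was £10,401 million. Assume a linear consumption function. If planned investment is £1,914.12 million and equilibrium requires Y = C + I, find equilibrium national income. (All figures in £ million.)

MPC = (7789.69 − 5730.73)/(10401 − 7417) = 2058.96/2984 = 0.69
a = 5730.73 − 0.69(7417) = 613
Equilibrium: Y = 613 + 0.69Y + 1914.12
0.31Y = 2527.12, so Y = 2527.12/0.31 = 8152

Y = 8152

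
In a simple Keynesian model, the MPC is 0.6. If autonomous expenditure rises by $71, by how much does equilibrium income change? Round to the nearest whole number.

The multiplier is 1/(1 − MPC) = 1/0.4.
ΔY = 71/0.4 = 177.50 ≈ 178

ΔY ≈ 178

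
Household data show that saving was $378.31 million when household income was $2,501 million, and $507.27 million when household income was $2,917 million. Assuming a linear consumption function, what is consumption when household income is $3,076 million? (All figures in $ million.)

MPS = ΔS/ΔY = (507.27 − 378.31)/(2917 − 2501) = 128.96/416 = 0.31
MPC = 1 − MPS = 0.69
Autonomous saving = 378.31 − 0.31(2501) = -397, so a = 397
C = 397 + 0.69(3076) = 397 + 2122.44 = 2519.44

C = 2519.44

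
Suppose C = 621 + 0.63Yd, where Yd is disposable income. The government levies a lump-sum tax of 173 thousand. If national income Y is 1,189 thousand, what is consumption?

Yd = Y − T = 1189 − 173 = 1016
C = 621 + 0.63(1016) = 621 + 640.08 = 1261.08

C = 1261.08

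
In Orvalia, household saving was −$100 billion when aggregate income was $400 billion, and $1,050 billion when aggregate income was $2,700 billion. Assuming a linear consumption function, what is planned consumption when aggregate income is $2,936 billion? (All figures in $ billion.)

C = 1768

MPS = ΔS/ΔY = (1050 − (-100))/(2700 − 400) = 1150/2300 = 0.5
MPC = 1 − MPS = 0.5
Autonomous saving = -100 − 0.5(400) = -300, so a = 300
C = 300 + 0.5(2936) = 300 + 1468 = 1768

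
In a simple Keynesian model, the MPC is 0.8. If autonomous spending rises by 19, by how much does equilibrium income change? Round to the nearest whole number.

The multiplier is 1/(1 − MPC) = 1/0.2.
ΔY = 19/0.2 = 95.00 ≈ 95

ΔY ≈ 95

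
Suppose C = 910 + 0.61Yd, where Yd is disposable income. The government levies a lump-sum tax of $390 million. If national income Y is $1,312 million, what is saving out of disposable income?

Yd = Y − T = 1312 − 390 = 922
C = 910 + 0.61(922) = 910 + 562.42 = 1472.42
S = Yd − C = 922 − 1472.42 = -550.42

S = -550.42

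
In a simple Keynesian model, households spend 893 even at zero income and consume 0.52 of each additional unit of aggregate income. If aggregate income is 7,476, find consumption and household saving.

C = 893 + 0.52(7476) = 893 + 3887.52 = 4780.52
S = Y − C = 7476 − 4780.52 = 2695.48

C = 4780.52; S = 2695.48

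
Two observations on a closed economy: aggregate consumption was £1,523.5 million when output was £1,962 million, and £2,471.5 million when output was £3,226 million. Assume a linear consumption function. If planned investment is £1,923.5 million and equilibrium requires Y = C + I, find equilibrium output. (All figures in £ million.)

MPC = (2471.5 − 1523.5)/(3226 − 1962) = 948/1264 = 0.75
a = 1523.5 − 0.75(1962) = 52
Equilibrium: Y = 52 + 0.75Y + 1923.5
0.25Y = 1975.5, so Y = 1975.5/0.25 = 7902

Y = 7902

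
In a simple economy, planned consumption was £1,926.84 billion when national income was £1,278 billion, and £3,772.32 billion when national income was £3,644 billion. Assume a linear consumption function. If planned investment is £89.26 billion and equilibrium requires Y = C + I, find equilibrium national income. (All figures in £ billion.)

Y = 4633

MPC = (3772.32 − 1926.84)/(3644 − 1278) = 1845.48/2366 = 0.78
a = 1926.84 − 0.78(1278) = 930
Equilibrium: Y = 930 + 0.78Y + 89.26
0.22Y = 1019.26, so Y = 1019.26/0.22 = 4633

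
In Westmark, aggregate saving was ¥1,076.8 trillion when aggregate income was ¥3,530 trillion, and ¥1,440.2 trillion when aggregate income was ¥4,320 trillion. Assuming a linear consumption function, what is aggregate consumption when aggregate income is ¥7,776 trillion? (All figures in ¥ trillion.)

C = 4746.04

MPS = ΔS/ΔY = (1440.2 − 1076.8)/(4320 − 3530) = 363.4/790 = 0.46
MPC = 1 − MPS = 0.54
Autonomous saving = 1076.8 − 0.46(3530) = -547, so a = 547
C = 547 + 0.54(7776) = 547 + 4199.04 = 4746.04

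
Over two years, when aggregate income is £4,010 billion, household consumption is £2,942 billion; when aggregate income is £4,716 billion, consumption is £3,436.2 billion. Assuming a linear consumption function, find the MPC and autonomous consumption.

MPC = 0.7; a = 135

MPC = ΔC/ΔY = (3436.2 − 2942)/(4716 − 4010) = 494.2/706 = 0.7
a = C − MPC·Y = 2942 − 0.7(4010) = 2942 − 2807 = 135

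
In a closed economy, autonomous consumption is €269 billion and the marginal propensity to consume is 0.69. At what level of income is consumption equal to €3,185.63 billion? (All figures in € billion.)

269 + 0.69Y = 3185.63
0.69Y = 2916.63, so Y = 2916.63/0.69 = 4227

Y = 4227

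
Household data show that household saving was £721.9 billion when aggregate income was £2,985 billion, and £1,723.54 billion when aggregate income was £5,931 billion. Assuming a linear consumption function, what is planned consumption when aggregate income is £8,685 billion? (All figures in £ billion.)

MPS = ΔS/ΔY = (1723.54 − 721.9)/(5931 − 2985) = 1001.64/2946 = 0.34
MPC = 1 − MPS = 0.66
Autonomous saving = 721.9 − 0.34(2985) = -293, so a = 293
C = 293 + 0.66(8685) = 293 + 5732.1 = 6025.1

C = 6025.1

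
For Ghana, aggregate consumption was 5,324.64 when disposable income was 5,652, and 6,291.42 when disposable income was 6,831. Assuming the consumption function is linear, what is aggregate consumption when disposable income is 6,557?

C = 6066.74

MPC = (6291.42 − 5324.64)/(6831 − 5652) = 966.78/1179 = 0.82
a = 5324.64 − 0.82(5652) = 5324.64 − 4634.64 = 690
C = 690 + 0.82(6557) = 690 + 5376.74 = 6066.74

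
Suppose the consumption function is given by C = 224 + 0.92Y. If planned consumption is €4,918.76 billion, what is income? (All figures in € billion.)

224 + 0.92Y = 4918.76
0.92Y = 4694.76, so Y = 4694.76/0.92 = 5103

Y = 5103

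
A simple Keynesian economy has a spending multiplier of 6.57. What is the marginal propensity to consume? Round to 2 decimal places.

MPC = 0.85

k = 1/(1 − MPC), so 1 − MPC = 1/k = 1/6.57 = 0.1522
MPC = 1 − 0.1522 = 0.85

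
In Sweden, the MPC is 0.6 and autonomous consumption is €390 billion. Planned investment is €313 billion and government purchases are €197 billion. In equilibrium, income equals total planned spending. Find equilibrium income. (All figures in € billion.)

Y = 2250

Y = C + I + G = 390 + 0.6Y + 313 + 197
Y − 0.6Y = 900
0.4Y = 900, so Y = 900/0.4 = 2250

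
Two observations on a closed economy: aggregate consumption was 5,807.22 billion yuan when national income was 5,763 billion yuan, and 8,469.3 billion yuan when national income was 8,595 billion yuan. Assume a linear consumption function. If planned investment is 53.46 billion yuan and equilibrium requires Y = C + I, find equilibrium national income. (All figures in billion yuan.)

MPC = (8469.3 − 5807.22)/(8595 − 5763) = 2662.08/2832 = 0.94
a = 5807.22 − 0.94(5763) = 390
Equilibrium: Y = 390 + 0.94Y + 53.46
0.06Y = 443.46, so Y = 443.46/0.06 = 7391

Y = 7391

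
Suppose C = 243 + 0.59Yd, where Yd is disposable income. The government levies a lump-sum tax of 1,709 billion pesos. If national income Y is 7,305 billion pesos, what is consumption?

C = 3544.64

Yd = Y − T = 7305 − 1709 = 5596
C = 243 + 0.59(5596) = 243 + 3301.64 = 3544.64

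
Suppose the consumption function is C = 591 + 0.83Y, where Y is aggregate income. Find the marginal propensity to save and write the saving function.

MPS = 0.17; S = -591 + 0.17Y

MPS = 1 − MPC = 1 − 0.83 = 0.17
S = Y − C = -591 + 0.17Y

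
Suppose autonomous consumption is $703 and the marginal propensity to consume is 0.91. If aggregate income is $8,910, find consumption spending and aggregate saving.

C = 703 + 0.91(8910) = 703 + 8108.1 = 8811.1
S = Y − C = 8910 − 8811.1 = 98.9

C = 8811.1; S = 98.9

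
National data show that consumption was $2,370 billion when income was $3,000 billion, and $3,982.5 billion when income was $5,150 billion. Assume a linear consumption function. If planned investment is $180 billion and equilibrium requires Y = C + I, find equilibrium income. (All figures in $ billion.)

Y = 1200

MPC = (3982.5 − 2370)/(5150 − 3000) = 1612.5/2150 = 0.75
a = 2370 − 0.75(3000) = 120
Equilibrium: Y = 120 + 0.75Y + 180
0.25Y = 300, so Y = 300/0.25 = 1200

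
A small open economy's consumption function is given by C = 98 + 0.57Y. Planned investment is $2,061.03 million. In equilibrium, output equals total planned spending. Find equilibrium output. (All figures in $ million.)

Y = C + I = 98 + 0.57Y + 2061.03
Y − 0.57Y = 2159.03
0.43Y = 2159.03, so Y = 2159.03/0.43 = 5021

Y = 5021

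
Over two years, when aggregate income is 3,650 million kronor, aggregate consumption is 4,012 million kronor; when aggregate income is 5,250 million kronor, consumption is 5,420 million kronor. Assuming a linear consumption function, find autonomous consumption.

a = 800

MPC = ΔC/ΔY = (5420 − 4012)/(5250 − 3650) = 1408/1600 = 0.88
a = C − MPC·Y = 4012 − 0.88(3650) = 4012 − 3212 = 800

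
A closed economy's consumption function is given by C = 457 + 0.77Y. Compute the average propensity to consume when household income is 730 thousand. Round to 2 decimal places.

C = 457 + 0.77(730) = 1019.1
APC = C/Y = 1019.1/730 = 1.40

APC = 1.40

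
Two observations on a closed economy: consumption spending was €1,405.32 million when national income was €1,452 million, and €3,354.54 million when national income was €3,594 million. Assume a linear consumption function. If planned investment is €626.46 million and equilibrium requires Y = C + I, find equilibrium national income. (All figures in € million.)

Y = 7894

MPC = (3354.54 − 1405.32)/(3594 − 1452) = 1949.22/2142 = 0.91
a = 1405.32 − 0.91(1452) = 84
Equilibrium: Y = 84 + 0.91Y + 626.46
0.09Y = 710.46, so Y = 710.46/0.09 = 7894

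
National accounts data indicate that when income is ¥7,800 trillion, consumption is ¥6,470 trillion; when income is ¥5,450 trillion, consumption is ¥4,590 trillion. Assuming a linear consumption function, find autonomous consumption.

a = 230

MPC = ΔC/ΔY = (6470 − 4590)/(7800 − 5450) = 1880/2350 = 0.8
a = C − MPC·Y = 4590 − 0.8(5450) = 4590 − 4360 = 230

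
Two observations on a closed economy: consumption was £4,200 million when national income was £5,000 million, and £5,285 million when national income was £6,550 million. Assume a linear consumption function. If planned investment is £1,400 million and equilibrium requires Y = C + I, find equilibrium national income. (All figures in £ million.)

MPC = (5285 − 4200)/(6550 − 5000) = 1085/1550 = 0.7
a = 4200 − 0.7(5000) = 700
Equilibrium: Y = 700 + 0.7Y + 1400
0.3Y = 2100, so Y = 2100/0.3 = 7000

Y = 7000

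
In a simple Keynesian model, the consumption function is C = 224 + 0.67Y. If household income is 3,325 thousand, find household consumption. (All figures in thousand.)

C = 2451.75

C = 224 + 0.67(3325) = 224 + 2227.75 = 2451.75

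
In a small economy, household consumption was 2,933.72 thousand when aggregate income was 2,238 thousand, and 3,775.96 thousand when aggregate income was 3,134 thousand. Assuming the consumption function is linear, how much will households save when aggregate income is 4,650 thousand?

MPC = (3775.96 − 2933.72)/(3134 − 2238) = 842.24/896 = 0.94
a = 2933.72 − 0.94(2238) = 2933.72 − 2103.72 = 830
C = 830 + 0.94(4650) = 5201
S = 4650 − 5201 = -551

S = -551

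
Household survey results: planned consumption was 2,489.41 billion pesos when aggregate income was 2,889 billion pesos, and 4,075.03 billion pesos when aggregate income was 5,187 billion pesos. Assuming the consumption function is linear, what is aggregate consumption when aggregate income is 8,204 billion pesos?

MPC = (4075.03 − 2489.41)/(5187 − 2889) = 1585.62/2298 = 0.69
a = 2489.41 − 0.69(2889) = 2489.41 − 1993.41 = 496
C = 496 + 0.69(8204) = 496 + 5660.76 = 6156.76

C = 6156.76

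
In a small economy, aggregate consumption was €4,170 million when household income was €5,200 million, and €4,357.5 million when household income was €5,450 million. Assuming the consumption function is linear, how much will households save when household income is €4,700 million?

MPC = (4357.5 − 4170)/(5450 − 5200) = 187.5/250 = 0.75
a = 4170 − 0.75(5200) = 4170 − 3900 = 270
C = 270 + 0.75(4700) = 3795
S = 4700 − 3795 = 905

S = 905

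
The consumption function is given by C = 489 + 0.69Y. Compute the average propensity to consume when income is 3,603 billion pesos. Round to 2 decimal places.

APC = 0.83

C = 489 + 0.69(3603) = 2975.07
APC = C/Y = 2975.07/3603 = 0.83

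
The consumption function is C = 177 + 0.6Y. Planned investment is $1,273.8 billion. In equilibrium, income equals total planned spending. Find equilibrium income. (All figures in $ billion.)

Y = C + I = 177 + 0.6Y + 1273.8
Y − 0.6Y = 1450.8
0.4Y = 1450.8, so Y = 1450.8/0.4 = 3627

Y = 3627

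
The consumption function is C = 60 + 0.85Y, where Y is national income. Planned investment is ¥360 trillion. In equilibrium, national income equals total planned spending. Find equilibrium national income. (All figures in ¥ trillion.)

Y = C + I = 60 + 0.85Y + 360
Y − 0.85Y = 420
0.15Y = 420, so Y = 420/0.15 = 2800

Y = 2800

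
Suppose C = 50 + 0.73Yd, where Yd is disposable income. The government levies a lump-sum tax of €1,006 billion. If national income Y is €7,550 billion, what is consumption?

Yd = Y − T = 7550 − 1006 = 6544
C = 50 + 0.73(6544) = 50 + 4777.12 = 4827.12

C = 4827.12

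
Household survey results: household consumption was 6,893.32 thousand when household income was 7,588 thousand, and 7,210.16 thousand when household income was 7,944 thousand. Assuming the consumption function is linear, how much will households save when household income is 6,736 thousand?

MPC = (7210.16 − 6893.32)/(7944 − 7588) = 316.84/356 = 0.89
a = 6893.32 − 0.89(7588) = 6893.32 − 6753.32 = 140
C = 140 + 0.89(6736) = 6135.04
S = 6736 − 6135.04 = 600.96

S = 600.96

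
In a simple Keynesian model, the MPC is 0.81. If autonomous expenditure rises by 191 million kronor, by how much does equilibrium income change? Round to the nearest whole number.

The multiplier is 1/(1 − MPC) = 1/0.19.
ΔY = 191/0.19 = 1005.26 ≈ 1005

ΔY ≈ 1005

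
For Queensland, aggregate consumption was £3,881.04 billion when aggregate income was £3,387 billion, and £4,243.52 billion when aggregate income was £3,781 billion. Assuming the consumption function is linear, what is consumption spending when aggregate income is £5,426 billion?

MPC = (4243.52 − 3881.04)/(3781 − 3387) = 362.48/394 = 0.92
a = 3881.04 − 0.92(3387) = 3881.04 − 3116.04 = 765
C = 765 + 0.92(5426) = 765 + 4991.92 = 5756.92

C = 5756.92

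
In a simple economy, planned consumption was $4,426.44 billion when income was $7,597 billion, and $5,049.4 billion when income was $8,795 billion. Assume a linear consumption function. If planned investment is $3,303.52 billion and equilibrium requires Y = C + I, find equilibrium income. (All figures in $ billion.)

MPC = (5049.4 − 4426.44)/(8795 − 7597) = 622.96/1198 = 0.52
a = 4426.44 − 0.52(7597) = 476
Equilibrium: Y = 476 + 0.52Y + 3303.52
0.48Y = 3779.52, so Y = 3779.52/0.48 = 7874

Y = 7874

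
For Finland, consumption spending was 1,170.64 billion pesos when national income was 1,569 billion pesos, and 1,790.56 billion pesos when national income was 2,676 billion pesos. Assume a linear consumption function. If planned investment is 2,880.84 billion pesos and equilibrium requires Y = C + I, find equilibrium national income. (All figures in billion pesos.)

Y = 7211

MPC = (1790.56 − 1170.64)/(2676 − 1569) = 619.92/1107 = 0.56
a = 1170.64 − 0.56(1569) = 292
Equilibrium: Y = 292 + 0.56Y + 2880.84
0.44Y = 3172.84, so Y = 3172.84/0.44 = 7211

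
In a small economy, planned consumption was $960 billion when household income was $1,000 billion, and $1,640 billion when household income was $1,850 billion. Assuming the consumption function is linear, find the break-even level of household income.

Y = 800

MPC = (1640 − 960)/(1850 − 1000) = 680/850 = 0.8
a = 960 − 0.8(1000) = 960 − 800 = 160
Break-even: Y = a/(1−MPC) = 160/0.2 = 800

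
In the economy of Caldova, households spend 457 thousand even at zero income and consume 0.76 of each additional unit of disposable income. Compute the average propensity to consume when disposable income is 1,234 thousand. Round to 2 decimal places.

APC = 1.13

C = 457 + 0.76(1234) = 1394.84
APC = C/Y = 1394.84/1234 = 1.13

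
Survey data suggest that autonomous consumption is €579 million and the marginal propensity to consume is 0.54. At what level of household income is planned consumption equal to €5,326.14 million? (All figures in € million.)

Y = 8791

579 + 0.54Y = 5326.14
0.54Y = 4747.14, so Y = 4747.14/0.54 = 8791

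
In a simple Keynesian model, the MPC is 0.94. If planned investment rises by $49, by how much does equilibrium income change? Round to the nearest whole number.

ΔY ≈ 817

The multiplier is 1/(1 − MPC) = 1/0.06.
ΔY = 49/0.06 = 816.67 ≈ 817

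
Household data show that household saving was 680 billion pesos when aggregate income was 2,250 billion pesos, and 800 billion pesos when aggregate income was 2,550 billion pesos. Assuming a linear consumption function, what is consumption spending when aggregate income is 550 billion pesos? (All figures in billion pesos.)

MPS = ΔS/ΔY = (800 − 680)/(2550 − 2250) = 120/300 = 0.4
MPC = 1 − MPS = 0.6
Autonomous saving = 680 − 0.4(2250) = -220, so a = 220
C = 220 + 0.6(550) = 220 + 330 = 550

C = 550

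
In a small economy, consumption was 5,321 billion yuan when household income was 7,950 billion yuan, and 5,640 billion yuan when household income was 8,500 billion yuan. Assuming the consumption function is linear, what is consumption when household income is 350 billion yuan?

C = 913

MPC = (5640 − 5321)/(8500 − 7950) = 319/550 = 0.58
a = 5321 − 0.58(7950) = 5321 − 4611 = 710
C = 710 + 0.58(350) = 710 + 203 = 913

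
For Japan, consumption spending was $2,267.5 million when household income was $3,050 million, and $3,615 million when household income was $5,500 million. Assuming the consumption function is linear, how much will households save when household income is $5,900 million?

MPC = (3615 − 2267.5)/(5500 − 3050) = 1347.5/2450 = 0.55
a = 2267.5 − 0.55(3050) = 2267.5 − 1677.5 = 590
C = 590 + 0.55(5900) = 3835
S = 5900 − 3835 = 2065

S = 2065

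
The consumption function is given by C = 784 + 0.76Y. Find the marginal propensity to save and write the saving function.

MPS = 0.24; S = -784 + 0.24Y

MPS = 1 − MPC = 1 − 0.76 = 0.24
S = Y − C = -784 + 0.24Y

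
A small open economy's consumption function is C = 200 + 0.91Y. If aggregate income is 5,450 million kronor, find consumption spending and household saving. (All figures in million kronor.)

C = 5159.5; S = 290.5

C = 200 + 0.91(5450) = 200 + 4959.5 = 5159.5
S = Y − C = 5450 − 5159.5 = 290.5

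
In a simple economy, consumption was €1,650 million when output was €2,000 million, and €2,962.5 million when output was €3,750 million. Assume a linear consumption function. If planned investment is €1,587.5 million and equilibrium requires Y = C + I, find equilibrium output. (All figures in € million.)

Y = 6950

MPC = (2962.5 − 1650)/(3750 − 2000) = 1312.5/1750 = 0.75
a = 1650 − 0.75(2000) = 150
Equilibrium: Y = 150 + 0.75Y + 1587.5
0.25Y = 1737.5, so Y = 1737.5/0.25 = 6950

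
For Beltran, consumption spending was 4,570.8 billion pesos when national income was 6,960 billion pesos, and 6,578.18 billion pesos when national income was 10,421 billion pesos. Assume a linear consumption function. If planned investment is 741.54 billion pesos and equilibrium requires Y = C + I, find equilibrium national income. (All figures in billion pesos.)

Y = 3037

MPC = (6578.18 − 4570.8)/(10421 − 6960) = 2007.38/3461 = 0.58
a = 4570.8 − 0.58(6960) = 534
Equilibrium: Y = 534 + 0.58Y + 741.54
0.42Y = 1275.54, so Y = 1275.54/0.42 = 3037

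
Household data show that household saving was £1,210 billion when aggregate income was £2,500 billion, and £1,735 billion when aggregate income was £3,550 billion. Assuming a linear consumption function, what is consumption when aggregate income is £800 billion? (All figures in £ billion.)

MPS = ΔS/ΔY = (1735 − 1210)/(3550 − 2500) = 525/1050 = 0.5
MPC = 1 − MPS = 0.5
Autonomous saving = 1210 − 0.5(2500) = -40, so a = 40
C = 40 + 0.5(800) = 40 + 400 = 440

C = 440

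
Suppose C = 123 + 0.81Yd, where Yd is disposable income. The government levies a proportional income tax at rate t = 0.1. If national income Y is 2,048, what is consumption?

Yd = (1 − 0.1)(2048) = 0.9(2048) = 1843.2
C = 123 + 0.81(1843.2) = 123 + 1492.992 = 1615.992

C = 1615.992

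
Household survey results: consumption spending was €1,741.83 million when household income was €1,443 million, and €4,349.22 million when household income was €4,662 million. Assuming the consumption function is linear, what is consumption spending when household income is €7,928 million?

MPC = (4349.22 − 1741.83)/(4662 − 1443) = 2607.39/3219 = 0.81
a = 1741.83 − 0.81(1443) = 1741.83 − 1168.83 = 573
C = 573 + 0.81(7928) = 573 + 6421.68 = 6994.68

C = 6994.68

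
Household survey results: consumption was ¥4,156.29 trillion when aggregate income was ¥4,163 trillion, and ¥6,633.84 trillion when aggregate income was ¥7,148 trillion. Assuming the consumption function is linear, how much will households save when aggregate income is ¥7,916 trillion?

MPC = (6633.84 − 4156.29)/(7148 − 4163) = 2477.55/2985 = 0.83
a = 4156.29 − 0.83(4163) = 4156.29 − 3455.29 = 701
C = 701 + 0.83(7916) = 7271.28
S = 7916 − 7271.28 = 644.72

S = 644.72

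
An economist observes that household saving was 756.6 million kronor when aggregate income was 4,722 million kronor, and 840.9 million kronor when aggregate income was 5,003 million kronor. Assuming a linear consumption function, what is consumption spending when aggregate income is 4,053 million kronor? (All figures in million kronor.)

MPS = ΔS/ΔY = (840.9 − 756.6)/(5003 − 4722) = 84.3/281 = 0.3
MPC = 1 − MPS = 0.7
Autonomous saving = 756.6 − 0.3(4722) = -660, so a = 660
C = 660 + 0.7(4053) = 660 + 2837.1 = 3497.1

C = 3497.1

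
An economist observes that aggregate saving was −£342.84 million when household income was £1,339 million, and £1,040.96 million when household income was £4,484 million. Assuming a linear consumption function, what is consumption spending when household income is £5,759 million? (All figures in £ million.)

C = 4157.04

MPS = ΔS/ΔY = (1040.96 − (-342.84))/(4484 − 1339) = 1383.8/3145 = 0.44
MPC = 1 − MPS = 0.56
Autonomous saving = -342.84 − 0.44(1339) = -932, so a = 932
C = 932 + 0.56(5759) = 932 + 3225.04 = 4157.04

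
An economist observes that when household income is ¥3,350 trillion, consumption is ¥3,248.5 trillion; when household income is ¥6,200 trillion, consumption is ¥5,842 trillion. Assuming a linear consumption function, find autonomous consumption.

a = 200

MPC = ΔC/ΔY = (5842 − 3248.5)/(6200 − 3350) = 2593.5/2850 = 0.91
a = C − MPC·Y = 3248.5 − 0.91(3350) = 3248.5 − 3048.5 = 200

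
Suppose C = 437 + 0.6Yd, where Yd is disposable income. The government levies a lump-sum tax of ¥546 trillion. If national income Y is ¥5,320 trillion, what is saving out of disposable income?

S = 1472.6

Yd = Y − T = 5320 − 546 = 4774
C = 437 + 0.6(4774) = 437 + 2864.4 = 3301.4
S = Yd − C = 4774 − 3301.4 = 1472.6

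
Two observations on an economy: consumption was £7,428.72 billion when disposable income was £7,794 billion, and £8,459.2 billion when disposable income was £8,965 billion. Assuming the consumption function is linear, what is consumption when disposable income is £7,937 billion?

MPC = (8459.2 − 7428.72)/(8965 − 7794) = 1030.48/1171 = 0.88
a = 7428.72 − 0.88(7794) = 7428.72 − 6858.72 = 570
C = 570 + 0.88(7937) = 570 + 6984.56 = 7554.56

C = 7554.56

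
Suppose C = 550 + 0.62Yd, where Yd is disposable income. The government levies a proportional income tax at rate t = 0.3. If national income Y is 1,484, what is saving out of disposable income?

S = -155.256

Yd = (1 − 0.3)(1484) = 0.7(1484) = 1038.8
C = 550 + 0.62(1038.8) = 550 + 644.056 = 1194.056
S = Yd − C = 1038.8 − 1194.056 = -155.256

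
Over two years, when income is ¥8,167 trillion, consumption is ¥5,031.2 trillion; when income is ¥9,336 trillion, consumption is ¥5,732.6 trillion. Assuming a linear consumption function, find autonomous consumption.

a = 131

MPC = ΔC/ΔY = (5732.6 − 5031.2)/(9336 − 8167) = 701.4/1169 = 0.6
a = C − MPC·Y = 5031.2 − 0.6(8167) = 5031.2 − 4900.2 = 131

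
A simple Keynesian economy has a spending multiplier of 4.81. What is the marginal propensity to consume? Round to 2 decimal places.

MPC = 0.79

k = 1/(1 − MPC), so 1 − MPC = 1/k = 1/4.81 = 0.2079
MPC = 1 − 0.2079 = 0.79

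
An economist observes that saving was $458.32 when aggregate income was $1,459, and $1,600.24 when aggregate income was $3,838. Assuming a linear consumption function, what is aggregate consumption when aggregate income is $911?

C = 715.72

MPS = ΔS/ΔY = (1600.24 − 458.32)/(3838 − 1459) = 1141.92/2379 = 0.48
MPC = 1 − MPS = 0.52
Autonomous saving = 458.32 − 0.48(1459) = -242, so a = 242
C = 242 + 0.52(911) = 242 + 473.72 = 715.72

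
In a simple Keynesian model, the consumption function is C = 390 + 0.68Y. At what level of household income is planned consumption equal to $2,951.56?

390 + 0.68Y = 2951.56
0.68Y = 2561.56, so Y = 2561.56/0.68 = 3767

Y = 3767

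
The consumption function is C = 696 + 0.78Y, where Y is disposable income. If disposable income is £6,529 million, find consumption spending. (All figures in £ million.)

C = 696 + 0.78(6529) = 696 + 5092.62 = 5788.62

C = 5788.62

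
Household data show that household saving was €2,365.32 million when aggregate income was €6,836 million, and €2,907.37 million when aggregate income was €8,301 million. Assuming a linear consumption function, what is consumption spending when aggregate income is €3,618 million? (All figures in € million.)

C = 2443.34

MPS = ΔS/ΔY = (2907.37 − 2365.32)/(8301 − 6836) = 542.05/1465 = 0.37
MPC = 1 − MPS = 0.63
Autonomous saving = 2365.32 − 0.37(6836) = -164, so a = 164
C = 164 + 0.63(3618) = 164 + 2279.34 = 2443.34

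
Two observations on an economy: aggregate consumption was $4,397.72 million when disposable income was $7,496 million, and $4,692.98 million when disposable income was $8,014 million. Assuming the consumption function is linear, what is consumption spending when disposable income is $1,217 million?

MPC = (4692.98 − 4397.72)/(8014 − 7496) = 295.26/518 = 0.57
a = 4397.72 − 0.57(7496) = 4397.72 − 4272.72 = 125
C = 125 + 0.57(1217) = 125 + 693.69 = 818.69

C = 818.69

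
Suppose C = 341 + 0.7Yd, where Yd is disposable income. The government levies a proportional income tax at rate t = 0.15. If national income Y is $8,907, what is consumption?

C = 5640.665

Yd = (1 − 0.15)(8907) = 0.85(8907) = 7570.95
C = 341 + 0.7(7570.95) = 341 + 5299.665 = 5640.665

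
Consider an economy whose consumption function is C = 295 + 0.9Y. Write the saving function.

S = -295 + 0.1Y

S = Y − C = Y − (295 + 0.9Y) = -295 + (1 − 0.9)Y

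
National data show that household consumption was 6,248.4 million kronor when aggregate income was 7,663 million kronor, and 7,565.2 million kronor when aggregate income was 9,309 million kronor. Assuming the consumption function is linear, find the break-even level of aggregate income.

MPC = (7565.2 − 6248.4)/(9309 − 7663) = 1316.8/1646 = 0.8
a = 6248.4 − 0.8(7663) = 6248.4 − 6130.4 = 118
Break-even: Y = a/(1−MPC) = 118/0.2 = 590

Y = 590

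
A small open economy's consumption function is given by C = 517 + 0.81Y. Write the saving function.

S = Y − C = Y − (517 + 0.81Y) = -517 + (1 − 0.81)Y

S = -517 + 0.19Y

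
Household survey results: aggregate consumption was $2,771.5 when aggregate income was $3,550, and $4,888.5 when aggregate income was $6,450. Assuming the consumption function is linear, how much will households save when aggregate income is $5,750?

S = 1372.5

MPC = (4888.5 − 2771.5)/(6450 − 3550) = 2117/2900 = 0.73
a = 2771.5 − 0.73(3550) = 2771.5 − 2591.5 = 180
C = 180 + 0.73(5750) = 4377.5
S = 5750 − 4377.5 = 1372.5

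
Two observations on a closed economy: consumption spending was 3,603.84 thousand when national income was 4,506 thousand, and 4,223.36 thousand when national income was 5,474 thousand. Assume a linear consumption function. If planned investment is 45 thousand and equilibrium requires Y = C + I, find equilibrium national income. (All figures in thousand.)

Y = 2125

MPC = (4223.36 − 3603.84)/(5474 − 4506) = 619.52/968 = 0.64
a = 3603.84 − 0.64(4506) = 720
Equilibrium: Y = 720 + 0.64Y + 45
0.36Y = 765, so Y = 765/0.36 = 2125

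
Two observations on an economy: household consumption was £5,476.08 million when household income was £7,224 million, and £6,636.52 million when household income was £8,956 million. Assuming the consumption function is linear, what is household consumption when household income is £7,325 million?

C = 5543.75

MPC = (6636.52 − 5476.08)/(8956 − 7224) = 1160.44/1732 = 0.67
a = 5476.08 − 0.67(7224) = 5476.08 − 4840.08 = 636
C = 636 + 0.67(7325) = 636 + 4907.75 = 5543.75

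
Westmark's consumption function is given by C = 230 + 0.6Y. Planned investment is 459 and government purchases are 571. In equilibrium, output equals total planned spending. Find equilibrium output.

Y = C + I + G = 230 + 0.6Y + 459 + 571
Y − 0.6Y = 1260
0.4Y = 1260, so Y = 1260/0.4 = 3150

Y = 3150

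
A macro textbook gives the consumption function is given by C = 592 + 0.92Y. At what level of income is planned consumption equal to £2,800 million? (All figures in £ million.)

592 + 0.92Y = 2800
0.92Y = 2208, so Y = 2208/0.92 = 2400

Y = 2400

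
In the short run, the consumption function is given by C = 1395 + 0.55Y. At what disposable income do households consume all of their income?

Y = 3100

At break-even, C = Y: 1395 + 0.55Y = Y
0.45Y = 1395, so Y = 1395/0.45 = 3100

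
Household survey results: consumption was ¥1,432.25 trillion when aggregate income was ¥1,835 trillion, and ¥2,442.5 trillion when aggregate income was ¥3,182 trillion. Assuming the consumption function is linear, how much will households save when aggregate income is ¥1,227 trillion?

S = 250.75

MPC = (2442.5 − 1432.25)/(3182 − 1835) = 1010.25/1347 = 0.75
a = 1432.25 − 0.75(1835) = 1432.25 − 1376.25 = 56
C = 56 + 0.75(1227) = 976.25
S = 1227 − 976.25 = 250.75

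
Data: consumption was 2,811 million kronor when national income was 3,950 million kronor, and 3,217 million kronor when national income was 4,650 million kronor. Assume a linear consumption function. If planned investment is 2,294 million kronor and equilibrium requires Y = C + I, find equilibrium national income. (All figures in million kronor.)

MPC = (3217 − 2811)/(4650 − 3950) = 406/700 = 0.58
a = 2811 − 0.58(3950) = 520
Equilibrium: Y = 520 + 0.58Y + 2294
0.42Y = 2814, so Y = 2814/0.42 = 6700

Y = 6700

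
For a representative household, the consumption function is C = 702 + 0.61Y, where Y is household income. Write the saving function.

S = -702 + 0.39Y

S = Y − C = Y − (702 + 0.61Y) = -702 + (1 − 0.61)Y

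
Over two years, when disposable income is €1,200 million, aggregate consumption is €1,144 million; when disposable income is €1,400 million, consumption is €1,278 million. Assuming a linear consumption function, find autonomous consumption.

MPC = ΔC/ΔY = (1278 − 1144)/(1400 − 1200) = 134/200 = 0.67
a = C − MPC·Y = 1144 − 0.67(1200) = 1144 − 804 = 340

a = 340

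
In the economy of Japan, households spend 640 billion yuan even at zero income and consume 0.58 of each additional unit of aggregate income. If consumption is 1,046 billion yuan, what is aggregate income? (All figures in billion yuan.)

Y = 700

640 + 0.58Y = 1046
0.58Y = 406, so Y = 406/0.58 = 700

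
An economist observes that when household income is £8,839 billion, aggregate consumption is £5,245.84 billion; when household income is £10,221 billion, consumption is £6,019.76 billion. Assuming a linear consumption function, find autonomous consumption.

MPC = ΔC/ΔY = (6019.76 − 5245.84)/(10221 − 8839) = 773.92/1382 = 0.56
a = C − MPC·Y = 5245.84 − 0.56(8839) = 5245.84 − 4949.84 = 296

a = 296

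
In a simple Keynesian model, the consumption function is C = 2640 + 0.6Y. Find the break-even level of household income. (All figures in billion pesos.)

Y = 6600

At break-even, C = Y: 2640 + 0.6Y = Y
0.4Y = 2640, so Y = 2640/0.4 = 6600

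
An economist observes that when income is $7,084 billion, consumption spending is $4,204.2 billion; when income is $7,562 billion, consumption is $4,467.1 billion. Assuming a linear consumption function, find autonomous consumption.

MPC = ΔC/ΔY = (4467.1 − 4204.2)/(7562 − 7084) = 262.9/478 = 0.55
a = C − MPC·Y = 4204.2 − 0.55(7084) = 4204.2 − 3896.2 = 308

a = 308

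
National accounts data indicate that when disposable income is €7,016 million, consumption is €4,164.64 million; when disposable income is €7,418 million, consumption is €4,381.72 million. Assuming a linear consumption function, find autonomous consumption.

a = 376

MPC = ΔC/ΔY = (4381.72 − 4164.64)/(7418 − 7016) = 217.08/402 = 0.54
a = C − MPC·Y = 4164.64 − 0.54(7016) = 4164.64 − 3788.64 = 376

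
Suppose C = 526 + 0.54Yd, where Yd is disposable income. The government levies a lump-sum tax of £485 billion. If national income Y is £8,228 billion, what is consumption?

C = 4707.22

Yd = Y − T = 8228 − 485 = 7743
C = 526 + 0.54(7743) = 526 + 4181.22 = 4707.22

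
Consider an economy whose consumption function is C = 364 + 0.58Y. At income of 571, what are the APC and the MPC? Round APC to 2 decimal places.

MPC = 0.58 (the slope of the consumption function)
C = 364 + 0.58(571) = 695.18, so APC = 695.18/571 = 1.22

APC = 1.22; MPC = 0.58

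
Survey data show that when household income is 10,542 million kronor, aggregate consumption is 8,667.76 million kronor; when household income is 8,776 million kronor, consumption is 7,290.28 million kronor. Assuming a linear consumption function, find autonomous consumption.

MPC = ΔC/ΔY = (8667.76 − 7290.28)/(10542 − 8776) = 1377.48/1766 = 0.78
a = C − MPC·Y = 7290.28 − 0.78(8776) = 7290.28 − 6845.28 = 445

a = 445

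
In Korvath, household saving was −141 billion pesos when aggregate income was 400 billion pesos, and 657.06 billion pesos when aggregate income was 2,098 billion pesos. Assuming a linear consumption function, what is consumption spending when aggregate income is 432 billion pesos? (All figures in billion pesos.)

C = 557.96

MPS = ΔS/ΔY = (657.06 − (-141))/(2098 − 400) = 798.06/1698 = 0.47
MPC = 1 − MPS = 0.53
Autonomous saving = -141 − 0.47(400) = -329, so a = 329
C = 329 + 0.53(432) = 329 + 228.96 = 557.96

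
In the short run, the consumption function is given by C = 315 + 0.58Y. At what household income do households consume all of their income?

At break-even, C = Y: 315 + 0.58Y = Y
0.42Y = 315, so Y = 315/0.42 = 750

Y = 750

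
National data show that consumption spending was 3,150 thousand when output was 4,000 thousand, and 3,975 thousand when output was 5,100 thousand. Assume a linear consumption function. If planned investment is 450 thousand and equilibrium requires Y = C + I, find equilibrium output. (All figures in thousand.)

Y = 2400

MPC = (3975 − 3150)/(5100 − 4000) = 825/1100 = 0.75
a = 3150 − 0.75(4000) = 150
Equilibrium: Y = 150 + 0.75Y + 450
0.25Y = 600, so Y = 600/0.25 = 2400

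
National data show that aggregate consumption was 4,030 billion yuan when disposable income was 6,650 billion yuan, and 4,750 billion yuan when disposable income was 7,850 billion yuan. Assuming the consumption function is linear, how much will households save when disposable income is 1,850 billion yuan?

S = 700

MPC = (4750 − 4030)/(7850 − 6650) = 720/1200 = 0.6
a = 4030 − 0.6(6650) = 4030 − 3990 = 40
C = 40 + 0.6(1850) = 1150
S = 1850 − 1150 = 700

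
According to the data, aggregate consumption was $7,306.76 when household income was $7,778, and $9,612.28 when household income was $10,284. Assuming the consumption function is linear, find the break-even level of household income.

Y = 1887.5

MPC = (9612.28 − 7306.76)/(10284 − 7778) = 2305.52/2506 = 0.92
a = 7306.76 − 0.92(7778) = 7306.76 − 7155.76 = 151
Break-even: Y = a/(1−MPC) = 151/0.08 = 1887.5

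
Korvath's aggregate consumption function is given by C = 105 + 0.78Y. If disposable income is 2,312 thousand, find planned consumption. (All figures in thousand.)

C = 1908.36

C = 105 + 0.78(2312) = 105 + 1803.36 = 1908.36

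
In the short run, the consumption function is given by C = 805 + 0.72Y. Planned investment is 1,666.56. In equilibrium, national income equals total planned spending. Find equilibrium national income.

Y = 8827

Y = C + I = 805 + 0.72Y + 1666.56
Y − 0.72Y = 2471.56
0.28Y = 2471.56, so Y = 2471.56/0.28 = 8827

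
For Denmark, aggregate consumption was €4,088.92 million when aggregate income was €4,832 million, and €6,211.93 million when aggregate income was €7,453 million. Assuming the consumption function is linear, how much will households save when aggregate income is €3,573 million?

MPC = (6211.93 − 4088.92)/(7453 − 4832) = 2123.01/2621 = 0.81
a = 4088.92 − 0.81(4832) = 4088.92 − 3913.92 = 175
C = 175 + 0.81(3573) = 3069.13
S = 3573 − 3069.13 = 503.87

S = 503.87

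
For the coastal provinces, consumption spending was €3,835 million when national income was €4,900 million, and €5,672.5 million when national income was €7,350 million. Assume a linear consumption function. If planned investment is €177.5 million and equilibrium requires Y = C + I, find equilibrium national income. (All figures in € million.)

Y = 1350

MPC = (5672.5 − 3835)/(7350 − 4900) = 1837.5/2450 = 0.75
a = 3835 − 0.75(4900) = 160
Equilibrium: Y = 160 + 0.75Y + 177.5
0.25Y = 337.5, so Y = 337.5/0.25 = 1350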